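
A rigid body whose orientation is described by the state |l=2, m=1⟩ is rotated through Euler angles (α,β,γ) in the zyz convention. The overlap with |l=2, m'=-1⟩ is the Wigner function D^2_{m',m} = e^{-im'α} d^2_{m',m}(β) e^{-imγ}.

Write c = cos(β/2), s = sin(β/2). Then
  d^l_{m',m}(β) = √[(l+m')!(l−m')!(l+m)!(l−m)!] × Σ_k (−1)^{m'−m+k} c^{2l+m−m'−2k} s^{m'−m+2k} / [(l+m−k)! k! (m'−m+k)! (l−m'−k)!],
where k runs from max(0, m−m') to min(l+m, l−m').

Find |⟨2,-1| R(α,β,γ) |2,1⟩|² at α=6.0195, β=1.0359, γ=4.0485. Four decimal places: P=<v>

P=0.2451

Split into d^2_{-1,1}(β=1.0359) × two z-phases.
c=cos(1.0359/2)=0.868836, s=sin(1.0359/2)=0.495100; N=√[1·6·6·1]=6.000000
k: max(0,(1)−(-1))=2 … min(2+(1),2−(-1))=3
  k=2: (−1)^0·6.0000/(2)·0.8688^2·0.4951^2 = +0.555115
  k=3: (−1)^1·6.0000/(6)·0.8688^0·0.4951^4 = -0.060086
d^2_{-1,1}(1.0359) = +0.555115 -0.060086 = +0.495029
|D^2_{-1,1}|² = |d^2_{-1,1}(β)|² = (+0.495029)² = 0.245054 (the z-rotation phases have unit modulus)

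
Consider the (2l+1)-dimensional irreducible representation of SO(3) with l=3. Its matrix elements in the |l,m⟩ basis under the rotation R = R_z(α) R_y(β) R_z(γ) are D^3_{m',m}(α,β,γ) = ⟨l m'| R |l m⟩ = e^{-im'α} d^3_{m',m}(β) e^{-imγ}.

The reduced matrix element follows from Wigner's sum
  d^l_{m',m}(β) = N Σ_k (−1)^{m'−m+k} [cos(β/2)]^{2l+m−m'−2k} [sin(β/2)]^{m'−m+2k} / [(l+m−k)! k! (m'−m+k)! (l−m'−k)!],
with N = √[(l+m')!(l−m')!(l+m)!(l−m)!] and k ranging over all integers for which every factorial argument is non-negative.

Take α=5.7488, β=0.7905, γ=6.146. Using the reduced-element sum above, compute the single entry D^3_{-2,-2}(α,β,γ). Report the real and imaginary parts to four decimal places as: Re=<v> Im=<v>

Re=0.0181 Im=-0.0781

Split into d^3_{-2,-2}(β=0.7905) × two z-phases.
c=cos(0.7905/2)=0.922900, s=sin(0.7905/2)=0.385039; N=√[1·120·1·120]=120.000000
k∈{0,1} keeps every argument non-negative
  k=0: (−1)^0·120.0000/(120)·0.9229^6·0.3850^0 = +0.617915
  k=1: (−1)^1·120.0000/(24)·0.9229^4·0.3850^2 = -0.537772
d^3_{-2,-2}(0.7905) = +0.617915 -0.537772 = +0.080143
D = (+0.481202-0.876610i)·(+0.080143)·(+0.962596-0.270941i) = +0.018088-0.078075i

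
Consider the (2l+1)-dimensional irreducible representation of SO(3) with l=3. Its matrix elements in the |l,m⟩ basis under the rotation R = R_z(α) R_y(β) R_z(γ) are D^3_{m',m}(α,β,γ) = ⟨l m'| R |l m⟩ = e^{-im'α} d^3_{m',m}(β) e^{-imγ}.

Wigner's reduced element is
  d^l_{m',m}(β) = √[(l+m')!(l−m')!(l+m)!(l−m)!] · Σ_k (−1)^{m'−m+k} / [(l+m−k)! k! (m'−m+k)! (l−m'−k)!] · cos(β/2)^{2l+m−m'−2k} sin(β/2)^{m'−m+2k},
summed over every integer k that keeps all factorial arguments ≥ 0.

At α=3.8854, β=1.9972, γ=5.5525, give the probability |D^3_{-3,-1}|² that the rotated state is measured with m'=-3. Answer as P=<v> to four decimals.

Split into d^3_{-3,-1}(β=1.9972) × two z-phases.
With c≡cos(β/2)=0.541480 and s≡sin(β/2)=0.840714, N=[1·720·2·24]^{1/2}=185.903201
Admissible k: 2..2 (factorial args all ≥0)
  k=2: (−1)^0·185.9032/(48)·0.5415^4·0.8407^2 = +0.235327
d^3_{-3,-1}(1.9972) = +0.235327
|D^3_{-3,-1}|² = |d^3_{-3,-1}(β)|² = (+0.235327)² = 0.055379 (the z-rotation phases have unit modulus)

P=0.0554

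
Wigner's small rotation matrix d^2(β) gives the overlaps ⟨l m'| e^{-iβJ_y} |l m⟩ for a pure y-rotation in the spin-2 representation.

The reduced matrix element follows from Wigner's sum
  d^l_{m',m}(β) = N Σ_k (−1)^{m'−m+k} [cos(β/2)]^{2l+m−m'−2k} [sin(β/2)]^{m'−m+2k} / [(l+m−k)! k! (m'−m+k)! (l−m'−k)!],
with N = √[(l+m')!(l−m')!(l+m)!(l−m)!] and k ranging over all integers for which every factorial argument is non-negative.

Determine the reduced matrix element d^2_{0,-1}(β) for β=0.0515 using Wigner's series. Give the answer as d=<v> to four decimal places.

d=-0.0630

d^2_{0,-1}(β=0.0515) via Wigner's sum:
With c≡cos(β/2)=0.999668 and s≡sin(β/2)=0.025747, N=[2·2·1·6]^{1/2}=4.898979
Admissible k: 0..1 (factorial args all ≥0)
  k=0: (−1)^1·4.8990/(2)·0.9997^3·0.0257^1 = -0.063005
  k=1: (−1)^2·4.8990/(2)·0.9997^1·0.0257^3 = +0.000042
d^2_{0,-1}(0.0515) = -0.063005 +0.000042 = -0.062963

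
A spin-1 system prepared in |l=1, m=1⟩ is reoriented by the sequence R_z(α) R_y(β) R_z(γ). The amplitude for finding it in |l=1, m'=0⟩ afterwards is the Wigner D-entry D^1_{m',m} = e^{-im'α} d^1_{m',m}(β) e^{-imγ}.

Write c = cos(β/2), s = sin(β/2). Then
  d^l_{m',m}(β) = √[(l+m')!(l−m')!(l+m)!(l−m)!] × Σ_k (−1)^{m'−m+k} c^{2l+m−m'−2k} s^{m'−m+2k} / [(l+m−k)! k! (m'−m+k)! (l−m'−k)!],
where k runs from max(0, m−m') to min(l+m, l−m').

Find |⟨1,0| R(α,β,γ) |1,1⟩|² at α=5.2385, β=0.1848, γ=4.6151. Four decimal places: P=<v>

First d^1_{0,1}(β=0.1848), then the phase factors e^{-i(0)α} and e^{-i(1)γ}:
With c≡cos(β/2)=0.995734 and s≡sin(β/2)=0.092269, N=[1·1·2·1]^{1/2}=1.414214
Admissible k: 1..1 (factorial args all ≥0)
  k=1: (−1)^0·1.4142/(1)·0.9957^1·0.0923^1 = +0.129931
d^1_{0,1}(0.1848) = +0.129931
|D^1_{0,1}|² = |d^1_{0,1}(β)|² = (+0.129931)² = 0.016882 (the z-rotation phases have unit modulus)

P=0.0169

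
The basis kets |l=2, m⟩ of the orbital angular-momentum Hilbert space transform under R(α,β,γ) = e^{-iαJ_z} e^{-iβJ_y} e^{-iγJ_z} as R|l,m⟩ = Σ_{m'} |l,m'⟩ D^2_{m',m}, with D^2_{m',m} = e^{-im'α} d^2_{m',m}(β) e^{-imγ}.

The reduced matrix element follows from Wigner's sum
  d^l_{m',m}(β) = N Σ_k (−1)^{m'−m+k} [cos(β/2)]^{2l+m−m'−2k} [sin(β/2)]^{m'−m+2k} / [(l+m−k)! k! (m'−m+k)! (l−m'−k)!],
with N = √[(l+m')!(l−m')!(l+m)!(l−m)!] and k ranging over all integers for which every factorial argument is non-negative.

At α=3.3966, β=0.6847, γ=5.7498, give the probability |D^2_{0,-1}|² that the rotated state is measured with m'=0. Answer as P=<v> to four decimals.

First d^2_{0,-1}(β=0.6847), then the phase factors e^{-i(0)α} and e^{-i(-1)γ}:
Half-angle: c=0.941968, s=0.335702. N=√(2·2·1·6)=4.898979
The bounds max(0,m−m')=0 and min(l+m,l−m')=1 give 2 terms
  k=0: (−1)^1·4.8990/(2)·0.9420^3·0.3357^1 = -0.687287
  k=1: (−1)^2·4.8990/(2)·0.9420^1·0.3357^3 = +0.087292
d^2_{0,-1}(0.6847) = -0.687287 +0.087292 = -0.599995
|D^2_{0,-1}|² = |d^2_{0,-1}(β)|² = (-0.599995)² = 0.359994 (the z-rotation phases have unit modulus)

P=0.3600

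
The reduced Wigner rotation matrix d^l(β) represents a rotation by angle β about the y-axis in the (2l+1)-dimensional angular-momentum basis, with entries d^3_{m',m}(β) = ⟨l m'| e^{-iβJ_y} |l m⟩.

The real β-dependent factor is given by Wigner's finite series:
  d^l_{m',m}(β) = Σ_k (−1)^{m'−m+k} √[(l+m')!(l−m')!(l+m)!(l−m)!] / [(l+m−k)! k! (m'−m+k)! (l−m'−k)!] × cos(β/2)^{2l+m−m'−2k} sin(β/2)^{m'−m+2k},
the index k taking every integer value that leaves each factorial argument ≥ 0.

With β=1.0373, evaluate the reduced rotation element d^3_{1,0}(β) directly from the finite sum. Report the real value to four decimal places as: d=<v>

d=-0.1093

d^3_{1,0}(β=1.0373) via Wigner's sum:
Half-angle: c=0.868489, s=0.495708. N=√(24·2·6·6)=41.569219
k: max(0,(0)−(1))=0 … min(3+(0),3−(1))=2
  k=0: (−1)^1·41.5692/(12)·0.8685^5·0.4957^1 = -0.848474
  k=1: (−1)^2·41.5692/(4)·0.8685^3·0.4957^3 = +0.829246
  k=2: (−1)^3·41.5692/(12)·0.8685^1·0.4957^5 = -0.090050
d^3_{1,0}(1.0373) = -0.848474 +0.829246 -0.090050 = -0.109279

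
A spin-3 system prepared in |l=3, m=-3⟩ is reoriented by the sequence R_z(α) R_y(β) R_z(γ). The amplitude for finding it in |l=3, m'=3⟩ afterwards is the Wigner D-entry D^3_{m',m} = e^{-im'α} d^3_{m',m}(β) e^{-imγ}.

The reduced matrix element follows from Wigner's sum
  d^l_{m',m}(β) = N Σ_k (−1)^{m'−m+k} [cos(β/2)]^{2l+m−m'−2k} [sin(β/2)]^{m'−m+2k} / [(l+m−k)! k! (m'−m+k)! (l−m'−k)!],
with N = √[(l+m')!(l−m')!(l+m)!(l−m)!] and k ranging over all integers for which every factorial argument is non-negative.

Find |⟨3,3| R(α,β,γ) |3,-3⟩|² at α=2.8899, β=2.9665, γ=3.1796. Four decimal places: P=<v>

D^3_{3,-3}(2.8899,2.9665,3.1796) = e^{-i·3·2.8899}·d^3_{3,-3}(2.9665)·e^{-i·-3·3.1796}. Compute d first:
c=cos(2.9665/2)=0.087435, s=sin(2.9665/2)=0.996170; N=√[720·1·1·720]=720.000000
The bounds max(0,m−m')=0 and min(l+m,l−m')=0 give 1 term
  k=0: (−1)^6·720.0000/(720)·0.0874^0·0.9962^6 = +0.977240
d^3_{3,-3}(2.9665) = +0.977240
|D^3_{3,-3}|² = |d^3_{3,-3}(β)|² = (+0.977240)² = 0.954999 (the z-rotation phases have unit modulus)

P=0.9550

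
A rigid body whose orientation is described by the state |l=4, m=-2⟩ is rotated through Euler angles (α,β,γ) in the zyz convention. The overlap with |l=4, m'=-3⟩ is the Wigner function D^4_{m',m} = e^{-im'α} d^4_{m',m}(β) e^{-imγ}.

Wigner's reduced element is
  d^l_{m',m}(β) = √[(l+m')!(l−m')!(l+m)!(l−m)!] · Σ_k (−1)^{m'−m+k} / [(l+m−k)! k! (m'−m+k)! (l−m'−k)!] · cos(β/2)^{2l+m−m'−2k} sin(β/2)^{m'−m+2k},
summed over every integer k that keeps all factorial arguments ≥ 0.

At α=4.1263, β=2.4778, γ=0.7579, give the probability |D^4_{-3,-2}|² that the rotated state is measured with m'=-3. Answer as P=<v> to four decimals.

First d^4_{-3,-2}(β=2.4778), then the phase factors e^{-i(-3)α} and e^{-i(-2)γ}:
Half-angle: c=0.325836, s=0.945426. N=√(1·5040·2·720)=2693.993318
k∈{1,2} keeps every argument non-negative
  k=1: (−1)^0·2693.9933/(720)·0.3258^7·0.9454^1 = +0.001379
  k=2: (−1)^1·2693.9933/(240)·0.3258^5·0.9454^3 = -0.034839
d^4_{-3,-2}(2.4778) = +0.001379 -0.034839 = -0.033460
|D^4_{-3,-2}|² = |d^4_{-3,-2}(β)|² = (-0.033460)² = 0.001120 (the z-rotation phases have unit modulus)

P=0.0011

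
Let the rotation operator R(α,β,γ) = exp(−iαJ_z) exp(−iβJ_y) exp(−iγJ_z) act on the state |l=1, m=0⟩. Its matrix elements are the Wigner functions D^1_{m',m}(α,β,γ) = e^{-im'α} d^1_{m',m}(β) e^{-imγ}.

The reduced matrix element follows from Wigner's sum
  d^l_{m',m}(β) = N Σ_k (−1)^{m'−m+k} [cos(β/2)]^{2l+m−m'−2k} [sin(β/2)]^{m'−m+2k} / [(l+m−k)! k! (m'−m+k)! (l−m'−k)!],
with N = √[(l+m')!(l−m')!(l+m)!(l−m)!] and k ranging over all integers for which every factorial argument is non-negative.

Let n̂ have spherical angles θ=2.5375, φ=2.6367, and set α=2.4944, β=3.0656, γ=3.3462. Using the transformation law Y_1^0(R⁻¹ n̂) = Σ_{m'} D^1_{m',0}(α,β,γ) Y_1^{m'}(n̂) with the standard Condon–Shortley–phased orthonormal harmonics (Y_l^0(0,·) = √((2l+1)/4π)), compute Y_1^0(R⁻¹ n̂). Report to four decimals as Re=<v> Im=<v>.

Re=0.4218 Im=0.0000

Need the full column D^1_{m',0} for m'=−1..1 at α=2.4944, β=3.0656, γ=3.3462.
cos(β/2)=0.037987, sin(β/2)=0.999278
d^1_{-1,0}: single k=1 term ⇒ +0.053683;  D = -0.042827+0.032368i
d^1_{0,0}: k∈[0..1] ⇒ +0.001443 -0.998557 = -0.997114;  D = -0.997114+0.000000i
d^1_{1,0}: single k=0 term ⇒ -0.053683;  D = +0.042827+0.032368i
Y_1^{m'}(θ=2.5375,φ=2.6367) and Σ D·Y over m':
  (-0.0428+0.0324i)·(-0.1718-0.0949i)  (-0.9971+0.0000i)·(-0.4021+0.0000i)  (+0.0428+0.0324i)·(+0.1718-0.0949i)
Y_1^0(R⁻¹ n̂) = +0.421825+0.000000i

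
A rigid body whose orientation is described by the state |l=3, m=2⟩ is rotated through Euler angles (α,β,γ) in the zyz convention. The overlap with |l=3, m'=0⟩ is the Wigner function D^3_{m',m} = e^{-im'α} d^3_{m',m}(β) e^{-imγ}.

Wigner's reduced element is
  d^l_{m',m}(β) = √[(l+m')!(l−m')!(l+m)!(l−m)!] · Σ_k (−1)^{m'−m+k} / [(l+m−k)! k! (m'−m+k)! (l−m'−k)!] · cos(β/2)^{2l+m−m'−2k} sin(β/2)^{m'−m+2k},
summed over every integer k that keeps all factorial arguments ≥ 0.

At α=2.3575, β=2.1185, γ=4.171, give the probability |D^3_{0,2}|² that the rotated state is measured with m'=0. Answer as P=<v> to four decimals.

P=0.2701

First d^3_{0,2}(β=2.1185), then the phase factors e^{-i(0)α} and e^{-i(2)γ}:
c=cos(2.1185/2)=0.489526, s=sin(2.1185/2)=0.871989; N=√[6·6·120·1]=65.726707
k: max(0,(2)−(0))=2 … min(3+(2),3−(0))=3
  k=2: (−1)^0·65.7267/(12)·0.4895^4·0.8720^2 = +0.239159
  k=3: (−1)^1·65.7267/(12)·0.4895^2·0.8720^4 = -0.758850
d^3_{0,2}(2.1185) = +0.239159 -0.758850 = -0.519691
|D^3_{0,2}|² = |d^3_{0,2}(β)|² = (-0.519691)² = 0.270079 (the z-rotation phases have unit modulus)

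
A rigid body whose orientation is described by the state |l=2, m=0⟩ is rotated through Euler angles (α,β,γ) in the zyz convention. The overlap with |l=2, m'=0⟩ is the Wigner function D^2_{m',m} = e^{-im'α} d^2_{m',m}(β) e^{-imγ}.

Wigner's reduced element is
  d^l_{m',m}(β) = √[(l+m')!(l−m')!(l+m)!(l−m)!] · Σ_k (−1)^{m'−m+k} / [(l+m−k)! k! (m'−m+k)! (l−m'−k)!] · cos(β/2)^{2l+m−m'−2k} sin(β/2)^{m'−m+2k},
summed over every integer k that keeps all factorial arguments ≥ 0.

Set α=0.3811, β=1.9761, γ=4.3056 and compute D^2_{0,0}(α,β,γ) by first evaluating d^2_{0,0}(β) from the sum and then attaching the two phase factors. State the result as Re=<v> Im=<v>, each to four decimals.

D^2_{0,0}(0.3811,1.9761,4.3056) = e^{-i·0·0.3811}·d^2_{0,0}(1.9761)·e^{-i·0·4.3056}. Compute d first:
Half-angle: c=0.550319, s=0.834954. N=√(2·2·2·2)=4.000000
k∈{0,1,2} keeps every argument non-negative
  k=0: (−1)^0·4.0000/(4)·0.5503^4·0.8350^0 = +0.091719
  k=1: (−1)^1·4.0000/(1)·0.5503^2·0.8350^2 = -0.844529
  k=2: (−1)^2·4.0000/(4)·0.5503^0·0.8350^4 = +0.486017
d^2_{0,0}(1.9761) = +0.091719 -0.844529 +0.486017 = -0.266794
D = (+1.000000+0.000000i)·(-0.266794)·(+1.000000+0.000000i) = -0.266794+0.000000i

Re=-0.2668 Im=0.0000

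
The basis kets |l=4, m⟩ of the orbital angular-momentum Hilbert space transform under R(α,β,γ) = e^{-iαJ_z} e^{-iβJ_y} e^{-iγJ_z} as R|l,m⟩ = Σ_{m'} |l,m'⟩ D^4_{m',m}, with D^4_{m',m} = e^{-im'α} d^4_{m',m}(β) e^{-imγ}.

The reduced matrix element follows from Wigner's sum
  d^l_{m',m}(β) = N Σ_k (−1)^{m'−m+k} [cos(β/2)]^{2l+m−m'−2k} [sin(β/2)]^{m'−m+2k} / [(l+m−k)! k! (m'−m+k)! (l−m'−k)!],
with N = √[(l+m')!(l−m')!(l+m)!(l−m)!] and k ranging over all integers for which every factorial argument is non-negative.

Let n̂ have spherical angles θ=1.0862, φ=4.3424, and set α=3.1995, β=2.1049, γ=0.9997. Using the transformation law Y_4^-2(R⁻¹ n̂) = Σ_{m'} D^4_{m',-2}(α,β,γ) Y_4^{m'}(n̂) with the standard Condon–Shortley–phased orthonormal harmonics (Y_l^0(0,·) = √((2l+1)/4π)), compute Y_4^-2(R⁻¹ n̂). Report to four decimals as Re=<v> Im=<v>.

Re=0.2352 Im=0.2139

Need the full column D^4_{m',-2} for m'=−4..4 at α=3.1995, β=2.1049, γ=0.9997.
cos(β/2)=0.495444, sin(β/2)=0.868640
d^4_{-4,-2}: single k=2 term ⇒ +0.059051;  D = -0.036216+0.046641i
d^4_{-3,-2}: k∈[1..2] ⇒ +0.023816 -0.219623 = -0.195808;  D = -0.110937+0.161349i
d^4_{-2,-2}: k∈[0..2] ⇒ +0.003630 -0.133915 +0.514552 = +0.384267;  D = -0.199020+0.328713i
d^4_{-1,-2}: k∈[0..2] ⇒ -0.027005 +0.415049 -0.850546 = -0.462502;  D = -0.216240+0.408837i
d^4_{0,-2}: k∈[0..2] ⇒ +0.105869 -0.867817 +1.000343 = +0.238395;  D = -0.099077+0.216832i
d^4_{1,-2}: k∈[0..2] ⇒ -0.276700 +1.275820 -0.784348 = +0.214772;  D = +0.077804-0.200184i
d^4_{2,-2}: k∈[0..2] ⇒ +0.514552 -1.265345 +0.324129 = -0.426664;  D = +0.131290-0.405962i
d^4_{3,-2}: k∈[0..1] ⇒ -0.675100 +0.691730 = +0.016630;  D = +0.004193-0.016092i
d^4_{4,-2}: single k=0 term ⇒ +0.557965;  D = -0.109195+0.547176i
Y_4^{m'}(θ=1.0862,φ=4.3424) and Σ D·Y over m':
  (-0.0362+0.0466i)·(+0.0246+0.2702i)  (-0.1109+0.1613i)·(+0.3618-0.1796i)  (-0.1990+0.3287i)·(-0.1004-0.0917i)  (-0.2162+0.4088i)·(+0.1044-0.2692i)  (-0.0991+0.2168i)·(-0.1970+0.0000i)  (+0.0778-0.2002i)·(-0.1044-0.2692i)  (+0.1313-0.4060i)·(-0.1004+0.0917i)  (+0.0042-0.0161i)·(-0.3618-0.1796i)  (-0.1092+0.5472i)·(+0.0246-0.2702i)
Y_4^-2(R⁻¹ n̂) = +0.235240+0.213915i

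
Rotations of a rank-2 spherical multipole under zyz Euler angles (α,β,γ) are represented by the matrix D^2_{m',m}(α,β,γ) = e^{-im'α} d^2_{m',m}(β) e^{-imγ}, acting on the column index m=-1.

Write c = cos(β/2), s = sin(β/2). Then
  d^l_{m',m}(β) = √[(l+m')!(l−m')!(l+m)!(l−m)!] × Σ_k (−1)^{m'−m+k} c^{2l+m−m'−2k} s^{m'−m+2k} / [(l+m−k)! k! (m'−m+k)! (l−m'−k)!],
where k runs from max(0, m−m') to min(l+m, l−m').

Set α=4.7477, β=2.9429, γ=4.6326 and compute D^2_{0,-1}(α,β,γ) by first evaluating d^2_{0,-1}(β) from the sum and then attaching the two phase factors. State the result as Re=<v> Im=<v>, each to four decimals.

First d^2_{0,-1}(β=2.9429), then the phase factors e^{-i(0)α} and e^{-i(-1)γ}:
c=cos(2.9429/2)=0.099183, s=sin(2.9429/2)=0.995069; N=√[2·2·1·6]=4.898979
k: max(0,(-1)−(0))=0 … min(2+(-1),2−(0))=1
  k=0: (−1)^1·4.8990/(2)·0.0992^3·0.9951^1 = -0.002378
  k=1: (−1)^2·4.8990/(2)·0.0992^1·0.9951^3 = +0.239372
d^2_{0,-1}(2.9429) = -0.002378 +0.239372 = +0.236993
Phases: e^{-i·(0)·4.7477}=+1.000000+0.000000i, e^{-i·(-1)·4.6326}=-0.079704-0.996819i ⇒ D=-0.018889-0.236239i

Re=-0.0189 Im=-0.2362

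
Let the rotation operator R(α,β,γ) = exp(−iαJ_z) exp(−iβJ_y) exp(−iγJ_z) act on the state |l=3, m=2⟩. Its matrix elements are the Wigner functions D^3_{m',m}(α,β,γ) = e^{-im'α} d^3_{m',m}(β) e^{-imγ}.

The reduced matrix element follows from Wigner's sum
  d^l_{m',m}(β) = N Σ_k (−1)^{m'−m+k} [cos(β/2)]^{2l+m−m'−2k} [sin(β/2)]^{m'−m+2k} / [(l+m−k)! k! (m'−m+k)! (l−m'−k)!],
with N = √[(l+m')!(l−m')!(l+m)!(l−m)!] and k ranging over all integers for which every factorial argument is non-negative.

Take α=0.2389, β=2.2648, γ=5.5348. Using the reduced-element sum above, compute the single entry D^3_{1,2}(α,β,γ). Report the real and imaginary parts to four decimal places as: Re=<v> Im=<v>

Re=-0.0984 Im=-0.3041

D^3_{1,2}(0.2389,2.2648,5.5348) = e^{-i·1·0.2389}·d^3_{1,2}(2.2648)·e^{-i·2·5.5348}. Compute d first:
c=cos(2.2648/2)=0.424488, s=sin(2.2648/2)=0.905434; N=√[24·2·120·1]=75.894664
k: max(0,(2)−(1))=1 … min(3+(2),3−(1))=2
  k=1: (−1)^0·75.8947/(24)·0.4245^5·0.9054^1 = +0.039462
  k=2: (−1)^1·75.8947/(12)·0.4245^3·0.9054^3 = -0.359084
d^3_{1,2}(2.2648) = +0.039462 -0.359084 = -0.319622
D = (+0.971599-0.236634i)·(-0.319622)·(+0.073958+0.997261i) = -0.098393-0.304100i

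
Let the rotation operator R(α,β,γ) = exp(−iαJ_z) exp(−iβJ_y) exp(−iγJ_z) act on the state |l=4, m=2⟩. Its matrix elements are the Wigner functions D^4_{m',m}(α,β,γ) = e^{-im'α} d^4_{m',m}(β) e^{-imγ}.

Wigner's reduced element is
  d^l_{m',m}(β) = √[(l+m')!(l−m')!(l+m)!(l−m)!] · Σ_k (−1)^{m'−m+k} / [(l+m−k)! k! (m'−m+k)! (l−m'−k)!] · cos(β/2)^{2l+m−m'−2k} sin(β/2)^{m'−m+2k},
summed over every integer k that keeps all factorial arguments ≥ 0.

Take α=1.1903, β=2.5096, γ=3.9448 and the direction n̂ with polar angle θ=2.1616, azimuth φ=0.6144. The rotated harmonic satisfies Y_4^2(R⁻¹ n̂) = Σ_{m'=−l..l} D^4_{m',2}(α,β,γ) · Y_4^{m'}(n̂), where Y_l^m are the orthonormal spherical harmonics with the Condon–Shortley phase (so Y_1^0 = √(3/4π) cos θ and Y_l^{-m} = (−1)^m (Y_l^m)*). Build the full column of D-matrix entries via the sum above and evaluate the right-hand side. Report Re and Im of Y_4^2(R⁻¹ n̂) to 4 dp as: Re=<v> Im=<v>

Need the full column D^4_{m',2} for m'=−4..4 at α=1.1903, β=2.5096, γ=3.9448.
cos(β/2)=0.310764, sin(β/2)=0.950487
d^4_{-4,2}: single k=6 term ⇒ +0.376805;  D = -0.376773-0.004971i
d^4_{-3,2}: k∈[5..6] ⇒ +0.261341 -0.814926 = -0.553585;  D = +0.212354-0.511236i
d^4_{-2,2}: k∈[4..6] ⇒ +0.114182 -0.854514 +0.666147 = -0.074185;  D = -0.053042-0.051865i
d^4_{-1,2}: k∈[3..5] ⇒ +0.035197 -0.493888 +0.924039 = +0.465348;  D = +0.425639-0.188098i
d^4_{0,2}: k∈[2..4] ⇒ +0.007720 -0.192573 +0.675553 = +0.490699;  D = -0.017474-0.490388i
d^4_{1,2}: k∈[1..3] ⇒ +0.001129 -0.052795 +0.329258 = +0.277592;  D = -0.261246-0.093849i
d^4_{2,2}: k∈[0..2] ⇒ +0.000087 -0.009765 +0.114182 = +0.104504;  D = -0.069330+0.078195i
d^4_{3,2}: k∈[0..1] ⇒ -0.000995 +0.027937 = +0.026941;  D = +0.012079+0.024082i
d^4_{4,2}: single k=0 term ⇒ +0.004306;  D = +0.004290-0.000363i
Y_4^{m'}(θ=2.1616,φ=0.6144) and Σ D·Y over m':
  (-0.3768-0.0050i)·(-0.1632-0.1330i)  (+0.2124-0.5112i)·(+0.1074+0.3846i)  (-0.0530-0.0519i)·(+0.0907-0.2547i)  (+0.4256-0.1881i)·(+0.1481-0.1045i)  (-0.0175-0.4904i)·(-0.3109+0.0000i)  (-0.2612-0.0938i)·(-0.1481-0.1045i)  (-0.0693+0.0782i)·(+0.0907+0.2547i)  (+0.0121+0.0241i)·(-0.1074+0.3846i)  (+0.0043-0.0004i)·(-0.1632+0.1330i)
Y_4^2(R⁻¹ n̂) = +0.302524+0.199932i

Re=0.3025 Im=0.1999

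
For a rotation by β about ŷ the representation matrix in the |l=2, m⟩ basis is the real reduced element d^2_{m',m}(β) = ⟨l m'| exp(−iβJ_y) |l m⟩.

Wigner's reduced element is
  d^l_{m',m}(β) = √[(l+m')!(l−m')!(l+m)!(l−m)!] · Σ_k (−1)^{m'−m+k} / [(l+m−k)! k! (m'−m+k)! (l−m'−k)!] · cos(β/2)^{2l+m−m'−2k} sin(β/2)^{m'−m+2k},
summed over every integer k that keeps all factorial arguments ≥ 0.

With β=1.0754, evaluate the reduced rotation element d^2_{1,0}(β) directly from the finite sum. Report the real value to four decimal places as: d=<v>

d=-0.5122

d^2_{1,0}(β=1.0754) via Wigner's sum:
Half-angle: c=0.858889, s=0.512162. N=√(6·1·2·2)=4.898979
k: max(0,(0)−(1))=0 … min(2+(0),2−(1))=1
  k=0: (−1)^1·4.8990/(2)·0.8589^3·0.5122^1 = -0.794866
  k=1: (−1)^2·4.8990/(2)·0.8589^1·0.5122^3 = +0.282641
d^2_{1,0}(1.0754) = -0.794866 +0.282641 = -0.512225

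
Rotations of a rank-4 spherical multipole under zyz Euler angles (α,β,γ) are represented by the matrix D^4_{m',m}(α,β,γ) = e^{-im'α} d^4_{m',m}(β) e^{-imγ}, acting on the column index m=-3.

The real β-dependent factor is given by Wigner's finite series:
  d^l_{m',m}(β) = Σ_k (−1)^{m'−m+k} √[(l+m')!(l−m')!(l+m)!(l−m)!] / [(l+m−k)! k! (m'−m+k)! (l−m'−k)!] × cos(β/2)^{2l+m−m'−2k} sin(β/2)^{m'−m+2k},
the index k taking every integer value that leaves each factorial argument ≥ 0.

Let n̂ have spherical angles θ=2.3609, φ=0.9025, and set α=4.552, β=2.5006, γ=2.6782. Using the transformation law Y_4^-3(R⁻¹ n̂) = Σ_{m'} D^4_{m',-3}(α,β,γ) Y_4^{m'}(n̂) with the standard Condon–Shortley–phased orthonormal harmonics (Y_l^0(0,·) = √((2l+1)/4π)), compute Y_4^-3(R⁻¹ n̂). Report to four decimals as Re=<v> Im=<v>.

Re=0.1844 Im=0.1492

Need the full column D^4_{m',-3} for m'=−4..4 at α=4.552, β=2.5006, γ=2.6782.
cos(β/2)=0.315038, sin(β/2)=0.949079
d^4_{-4,-3}: single k=1 term ⇒ +0.000827;  D = +0.000368+0.000740i
d^4_{-3,-3}: k∈[0..1] ⇒ +0.000097 -0.006164 = -0.006067;  D = +0.005795-0.001796i
d^4_{-2,-3}: k∈[0..1] ⇒ -0.001094 +0.029779 = +0.028685;  D = -0.004007-0.028404i
d^4_{-1,-3}: k∈[0..1] ⇒ +0.006990 -0.105725 = -0.098736;  D = -0.098715-0.001997i
d^4_{0,-3}: k∈[0..1] ⇒ -0.031389 +0.284881 = +0.253492;  D = -0.045537+0.249368i
d^4_{1,-3}: k∈[0..1] ⇒ +0.105725 -0.575718 = -0.469993;  D = +0.442930+0.157183i
d^4_{2,-3}: k∈[0..1] ⇒ -0.270262 +0.817605 = +0.547343;  D = +0.263081-0.479972i
d^4_{3,-3}: k∈[0..1] ⇒ +0.507736 -0.658293 = -0.150558;  D = -0.118775-0.092522i
d^4_{4,-3}: single k=0 term ⇒ -0.618051;  D = +0.452801-0.420664i
Y_4^{m'}(θ=2.3609,φ=0.9025) and Σ D·Y over m':
  (+0.0004+0.0007i)·(-0.0969+0.0490i)  (+0.0058-0.0018i)·(+0.2812+0.1304i)  (-0.0040-0.0284i)·(-0.0974-0.4082i)  (-0.0987-0.0020i)·(-0.0781+0.0989i)  (-0.0455+0.2494i)·(-0.3412+0.0000i)  (+0.4429+0.1572i)·(+0.0781+0.0989i)  (+0.2631-0.4800i)·(-0.0974+0.4082i)  (-0.1188-0.0925i)·(-0.2812+0.1304i)  (+0.4528-0.4207i)·(-0.0969-0.0490i)
Y_4^-3(R⁻¹ n̂) = +0.184375+0.149228i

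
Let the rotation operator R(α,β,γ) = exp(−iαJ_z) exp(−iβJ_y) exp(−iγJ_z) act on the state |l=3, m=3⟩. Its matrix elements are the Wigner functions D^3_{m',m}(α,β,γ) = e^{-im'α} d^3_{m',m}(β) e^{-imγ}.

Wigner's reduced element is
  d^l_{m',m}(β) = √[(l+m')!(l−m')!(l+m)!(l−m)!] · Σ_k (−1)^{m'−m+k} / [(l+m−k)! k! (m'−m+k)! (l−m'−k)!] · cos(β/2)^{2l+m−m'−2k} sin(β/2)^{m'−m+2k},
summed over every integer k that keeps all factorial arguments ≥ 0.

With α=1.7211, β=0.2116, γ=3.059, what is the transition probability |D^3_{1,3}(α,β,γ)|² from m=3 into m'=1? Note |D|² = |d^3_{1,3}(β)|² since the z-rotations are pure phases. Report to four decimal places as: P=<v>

P=0.0018

Split into d^3_{1,3}(β=0.2116) × two z-phases.
Half-angle: c=0.994408, s=0.105603. N=√(24·2·720·1)=185.903201
k: max(0,(3)−(1))=2 … min(3+(3),3−(1))=2
  k=2: (−1)^0·185.9032/(48)·0.9944^4·0.1056^2 = +0.042233
d^3_{1,3}(0.2116) = +0.042233
|D^3_{1,3}|² = |d^3_{1,3}(β)|² = (+0.042233)² = 0.001784 (the z-rotation phases have unit modulus)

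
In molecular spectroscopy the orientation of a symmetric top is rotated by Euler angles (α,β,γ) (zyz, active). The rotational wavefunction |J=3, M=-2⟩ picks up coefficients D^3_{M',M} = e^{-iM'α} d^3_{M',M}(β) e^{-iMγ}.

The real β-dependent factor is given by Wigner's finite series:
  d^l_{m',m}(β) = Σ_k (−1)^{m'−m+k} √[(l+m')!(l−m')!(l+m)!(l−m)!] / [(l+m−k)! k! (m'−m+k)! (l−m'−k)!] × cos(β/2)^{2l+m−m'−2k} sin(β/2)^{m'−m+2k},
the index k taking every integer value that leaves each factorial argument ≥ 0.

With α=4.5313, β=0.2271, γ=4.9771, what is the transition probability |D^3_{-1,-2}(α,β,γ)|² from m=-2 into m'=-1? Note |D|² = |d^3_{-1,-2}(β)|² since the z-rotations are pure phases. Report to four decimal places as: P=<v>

Split into d^3_{-1,-2}(β=0.2271) × two z-phases.
Half-angle: c=0.993560, s=0.113306. N=√(2·24·1·120)=75.894664
k: max(0,(-2)−(-1))=0 … min(3+(-2),3−(-1))=1
  k=0: (−1)^1·75.8947/(24)·0.9936^5·0.1133^1 = -0.346916
  k=1: (−1)^2·75.8947/(12)·0.9936^3·0.1133^3 = +0.009023
d^3_{-1,-2}(0.2271) = -0.346916 +0.009023 = -0.337892
|D^3_{-1,-2}|² = |d^3_{-1,-2}(β)|² = (-0.337892)² = 0.114171 (the z-rotation phases have unit modulus)

P=0.1142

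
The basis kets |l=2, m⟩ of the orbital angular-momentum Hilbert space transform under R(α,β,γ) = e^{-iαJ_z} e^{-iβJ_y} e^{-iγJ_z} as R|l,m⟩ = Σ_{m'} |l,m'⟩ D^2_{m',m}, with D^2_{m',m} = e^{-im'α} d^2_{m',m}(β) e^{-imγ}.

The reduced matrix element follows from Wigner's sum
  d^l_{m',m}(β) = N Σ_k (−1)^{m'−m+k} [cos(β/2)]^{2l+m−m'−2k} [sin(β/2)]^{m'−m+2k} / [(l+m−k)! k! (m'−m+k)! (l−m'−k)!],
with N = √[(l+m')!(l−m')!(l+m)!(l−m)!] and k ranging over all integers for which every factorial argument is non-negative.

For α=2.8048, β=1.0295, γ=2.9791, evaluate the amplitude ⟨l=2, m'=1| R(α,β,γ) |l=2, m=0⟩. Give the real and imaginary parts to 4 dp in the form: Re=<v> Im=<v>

Split into d^2_{1,0}(β=1.0295) × two z-phases.
With c≡cos(β/2)=0.870416 and s≡sin(β/2)=0.492317, N=[6·1·2·2]^{1/2}=4.898979
The bounds max(0,m−m')=0 and min(l+m,l−m')=1 give 2 terms
  k=0: (−1)^1·4.8990/(2)·0.8704^3·0.4923^1 = -0.795245
  k=1: (−1)^2·4.8990/(2)·0.8704^1·0.4923^3 = +0.254412
d^2_{1,0}(1.0295) = -0.795245 +0.254412 = -0.540833
D = (-0.943819-0.330462i)·(-0.540833)·(+1.000000+0.000000i) = +0.510449+0.178725i

Re=0.5104 Im=0.1787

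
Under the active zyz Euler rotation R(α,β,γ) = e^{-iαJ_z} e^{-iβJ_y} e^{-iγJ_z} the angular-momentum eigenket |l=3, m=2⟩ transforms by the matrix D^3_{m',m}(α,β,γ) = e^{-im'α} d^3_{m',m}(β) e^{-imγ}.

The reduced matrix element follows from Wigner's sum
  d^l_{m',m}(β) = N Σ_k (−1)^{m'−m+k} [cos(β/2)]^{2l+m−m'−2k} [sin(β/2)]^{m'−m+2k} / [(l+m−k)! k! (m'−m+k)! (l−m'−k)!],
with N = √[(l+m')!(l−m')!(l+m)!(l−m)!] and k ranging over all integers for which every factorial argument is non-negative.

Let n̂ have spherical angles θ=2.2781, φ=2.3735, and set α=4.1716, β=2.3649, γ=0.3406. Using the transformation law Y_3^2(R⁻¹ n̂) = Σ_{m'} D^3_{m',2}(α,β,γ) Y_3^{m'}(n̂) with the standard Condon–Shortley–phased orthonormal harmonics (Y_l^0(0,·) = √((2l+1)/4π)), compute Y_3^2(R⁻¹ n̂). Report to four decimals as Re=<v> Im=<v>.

Re=-0.2476 Im=-0.1858

Need the full column D^3_{m',2} for m'=−3..3 at α=4.1716, β=2.3649, γ=0.3406.
cos(β/2)=0.378658, sin(β/2)=0.925537
d^3_{-3,2}: single k=5 term ⇒ +0.629928;  D = +0.468241-0.421379i
d^3_{-2,2}: k∈[4..5] ⇒ +0.526065 -0.628581 = -0.102516;  D = -0.019561-0.100633i
d^3_{-1,2}: k∈[3..4] ⇒ +0.272241 -0.813234 = -0.540993;  D = +0.508415+0.184899i
d^3_{0,2}: k∈[2..3] ⇒ +0.096458 -0.576275 = -0.479817;  D = -0.372731+0.302153i
d^3_{1,2}: k∈[1..2] ⇒ +0.022784 -0.272241 = -0.249457;  D = -0.034912-0.247002i
d^3_{2,2}: k∈[0..1] ⇒ +0.002948 -0.088054 = -0.085106;  D = +0.078375+0.033171i
d^3_{3,2}: single k=0 term ⇒ -0.017648;  D = -0.014264+0.010392i
Y_3^{m'}(θ=2.2781,φ=2.3735) and Σ D·Y over m':
  (+0.4682-0.4214i)·(+0.1227-0.1361i)  (-0.0196-0.1006i)·(-0.0133-0.3835i)  (+0.5084+0.1849i)·(-0.1963-0.1896i)  (-0.3727+0.3022i)·(+0.2155+0.0000i)  (-0.0349-0.2470i)·(+0.1963-0.1896i)  (+0.0784+0.0332i)·(-0.0133+0.3835i)  (-0.0143+0.0104i)·(-0.1227-0.1361i)
Y_3^2(R⁻¹ n̂) = -0.247622-0.185764i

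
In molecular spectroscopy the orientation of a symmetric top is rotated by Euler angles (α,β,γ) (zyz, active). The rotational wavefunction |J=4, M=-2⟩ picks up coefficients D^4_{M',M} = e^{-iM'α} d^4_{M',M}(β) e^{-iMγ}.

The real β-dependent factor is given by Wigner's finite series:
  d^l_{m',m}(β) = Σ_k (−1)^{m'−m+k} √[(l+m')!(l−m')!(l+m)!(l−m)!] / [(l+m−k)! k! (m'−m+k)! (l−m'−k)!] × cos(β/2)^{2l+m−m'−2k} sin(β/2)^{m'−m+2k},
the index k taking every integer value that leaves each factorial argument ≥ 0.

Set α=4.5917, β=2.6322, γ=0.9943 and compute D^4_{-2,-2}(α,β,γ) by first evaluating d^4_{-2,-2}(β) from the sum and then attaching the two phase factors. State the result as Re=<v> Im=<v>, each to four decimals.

Re=0.0088 Im=-0.0494

D^4_{-2,-2}(4.5917,2.6322,0.9943) = e^{-i·-2·4.5917}·d^4_{-2,-2}(2.6322)·e^{-i·-2·0.9943}. Compute d first:
c=cos(2.6322/2)=0.251952, s=sin(2.6322/2)=0.967740; N=√[2·720·2·720]=1440.000000
The bounds max(0,m−m')=0 and min(l+m,l−m')=2 give 3 terms
  k=0: (−1)^0·1440.0000/(1440)·0.2520^8·0.9677^0 = +0.000016
  k=1: (−1)^1·1440.0000/(120)·0.2520^6·0.9677^2 = -0.002875
  k=2: (−1)^2·1440.0000/(96)·0.2520^4·0.9677^4 = +0.053014
d^4_{-2,-2}(2.6322) = +0.000016 -0.002875 +0.053014 = +0.050156
D = (-0.971010+0.239041i)·(+0.050156)·(-0.405754+0.913982i) = +0.008803-0.049377i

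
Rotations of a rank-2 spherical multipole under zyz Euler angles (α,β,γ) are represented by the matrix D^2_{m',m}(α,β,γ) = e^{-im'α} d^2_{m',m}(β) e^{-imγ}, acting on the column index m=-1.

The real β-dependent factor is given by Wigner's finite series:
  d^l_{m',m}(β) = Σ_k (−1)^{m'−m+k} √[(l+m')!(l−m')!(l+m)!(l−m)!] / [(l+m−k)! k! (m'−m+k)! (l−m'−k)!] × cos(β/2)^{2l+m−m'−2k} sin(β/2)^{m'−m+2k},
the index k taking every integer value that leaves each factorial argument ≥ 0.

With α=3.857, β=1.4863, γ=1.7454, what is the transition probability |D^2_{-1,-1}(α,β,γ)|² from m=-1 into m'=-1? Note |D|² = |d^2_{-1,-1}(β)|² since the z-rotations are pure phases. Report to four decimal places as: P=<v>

D^2_{-1,-1}(3.857,1.4863,1.7454) = e^{-i·-1·3.857}·d^2_{-1,-1}(1.4863)·e^{-i·-1·1.7454}. Compute d first:
Half-angle: c=0.736341, s=0.676611. N=√(1·6·1·6)=6.000000
Admissible k: 0..1 (factorial args all ≥0)
  k=0: (−1)^0·6.0000/(6)·0.7363^4·0.6766^0 = +0.293979
  k=1: (−1)^1·6.0000/(2)·0.7363^2·0.6766^2 = -0.744658
d^2_{-1,-1}(1.4863) = +0.293979 -0.744658 = -0.450679
|D^2_{-1,-1}|² = |d^2_{-1,-1}(β)|² = (-0.450679)² = 0.203112 (the z-rotation phases have unit modulus)

P=0.2031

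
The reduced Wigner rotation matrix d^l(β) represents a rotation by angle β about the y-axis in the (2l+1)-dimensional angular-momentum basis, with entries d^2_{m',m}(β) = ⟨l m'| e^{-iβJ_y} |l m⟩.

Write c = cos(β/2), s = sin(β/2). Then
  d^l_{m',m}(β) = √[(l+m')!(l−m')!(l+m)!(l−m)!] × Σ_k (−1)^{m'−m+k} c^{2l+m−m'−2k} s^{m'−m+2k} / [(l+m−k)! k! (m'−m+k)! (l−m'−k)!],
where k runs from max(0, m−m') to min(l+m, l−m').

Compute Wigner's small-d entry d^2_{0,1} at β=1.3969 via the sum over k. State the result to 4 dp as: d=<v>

d=0.2087

d^2_{0,1}(β=1.3969) via Wigner's sum:
With c≡cos(β/2)=0.765840 and s≡sin(β/2)=0.643031, N=[2·2·6·1]^{1/2}=4.898979
Admissible k: 1..2 (factorial args all ≥0)
  k=1: (−1)^0·4.8990/(2)·0.7658^3·0.6430^1 = +0.707492
  k=2: (−1)^1·4.8990/(2)·0.7658^1·0.6430^3 = -0.498781
d^2_{0,1}(1.3969) = +0.707492 -0.498781 = +0.208711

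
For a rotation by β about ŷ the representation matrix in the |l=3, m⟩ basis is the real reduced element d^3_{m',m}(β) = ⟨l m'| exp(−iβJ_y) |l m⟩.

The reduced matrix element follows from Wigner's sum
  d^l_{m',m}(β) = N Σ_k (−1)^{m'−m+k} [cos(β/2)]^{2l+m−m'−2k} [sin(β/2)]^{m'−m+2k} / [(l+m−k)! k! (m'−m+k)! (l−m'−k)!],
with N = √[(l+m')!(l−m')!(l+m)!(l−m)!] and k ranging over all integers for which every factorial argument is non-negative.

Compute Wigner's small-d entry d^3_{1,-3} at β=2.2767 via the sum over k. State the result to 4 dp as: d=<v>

d^3_{1,-3}(β=2.2767) via Wigner's sum:
Half-angle: c=0.419093, s=0.907943. N=√(24·2·1·720)=185.903201
k: max(0,(-3)−(1))=0 … min(3+(-3),3−(1))=0
  k=0: (−1)^4·185.9032/(48)·0.4191^2·0.9079^4 = +0.462276
d^3_{1,-3}(2.2767) = +0.462276

d=0.4623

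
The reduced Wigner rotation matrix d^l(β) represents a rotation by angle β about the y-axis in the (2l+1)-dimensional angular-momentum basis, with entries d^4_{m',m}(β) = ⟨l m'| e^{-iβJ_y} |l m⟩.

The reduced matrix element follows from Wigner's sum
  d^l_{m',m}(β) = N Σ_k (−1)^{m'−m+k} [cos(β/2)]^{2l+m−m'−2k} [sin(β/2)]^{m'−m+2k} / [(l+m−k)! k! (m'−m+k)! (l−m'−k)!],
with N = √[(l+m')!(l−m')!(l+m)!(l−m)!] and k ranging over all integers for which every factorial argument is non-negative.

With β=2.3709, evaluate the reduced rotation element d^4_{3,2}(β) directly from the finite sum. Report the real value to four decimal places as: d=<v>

d=0.0633

d^4_{3,2}(β=2.3709) via Wigner's sum:
With c≡cos(β/2)=0.375880 and s≡sin(β/2)=0.926668, N=[5040·1·720·2]^{1/2}=2693.993318
The bounds max(0,m−m')=0 and min(l+m,l−m')=1 give 2 terms
  k=0: (−1)^1·2693.9933/(720)·0.3759^7·0.9267^1 = -0.003676
  k=1: (−1)^2·2693.9933/(240)·0.3759^5·0.9267^3 = +0.067020
d^4_{3,2}(2.3709) = -0.003676 +0.067020 = +0.063344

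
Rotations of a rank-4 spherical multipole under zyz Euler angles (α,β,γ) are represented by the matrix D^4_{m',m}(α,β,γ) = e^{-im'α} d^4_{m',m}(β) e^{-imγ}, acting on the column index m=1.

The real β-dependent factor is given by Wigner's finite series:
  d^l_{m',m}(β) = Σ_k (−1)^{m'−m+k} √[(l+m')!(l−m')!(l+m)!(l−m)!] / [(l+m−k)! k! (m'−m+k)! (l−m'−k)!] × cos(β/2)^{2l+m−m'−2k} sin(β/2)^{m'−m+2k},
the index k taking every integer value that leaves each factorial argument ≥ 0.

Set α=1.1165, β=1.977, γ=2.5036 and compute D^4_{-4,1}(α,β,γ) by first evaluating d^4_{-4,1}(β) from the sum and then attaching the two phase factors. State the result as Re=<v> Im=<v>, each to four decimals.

D^4_{-4,1}(1.1165,1.977,2.5036) = e^{-i·-4·1.1165}·d^4_{-4,1}(1.977)·e^{-i·1·2.5036}. Compute d first:
c=cos(1.977/2)=0.549943, s=sin(1.977/2)=0.835202; N=√[1·40320·120·6]=5387.986637
k: max(0,(1)−(-4))=5 … min(4+(1),4−(-4))=5
  k=5: (−1)^0·5387.9866/(720)·0.5499^3·0.8352^5 = +0.505831
d^4_{-4,1}(1.977) = +0.505831
Attach z-rotation phases: D = e^{-i(-4)(1.1165)}·(+0.505831)·e^{-i(1)(2.5036)} = -0.193061+0.467539i

Re=-0.1931 Im=0.4675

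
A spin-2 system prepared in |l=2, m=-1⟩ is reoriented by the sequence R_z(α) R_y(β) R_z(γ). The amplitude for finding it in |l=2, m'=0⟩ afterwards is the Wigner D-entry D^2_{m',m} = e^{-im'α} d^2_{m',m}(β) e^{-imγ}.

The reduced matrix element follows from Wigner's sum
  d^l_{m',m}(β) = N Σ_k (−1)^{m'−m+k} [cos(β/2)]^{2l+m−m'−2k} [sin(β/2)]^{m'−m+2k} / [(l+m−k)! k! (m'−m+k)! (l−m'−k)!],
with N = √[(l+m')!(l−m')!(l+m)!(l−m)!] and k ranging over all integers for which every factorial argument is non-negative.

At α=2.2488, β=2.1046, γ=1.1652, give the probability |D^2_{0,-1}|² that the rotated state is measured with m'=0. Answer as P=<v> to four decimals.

P=0.2878

Split into d^2_{0,-1}(β=2.1046) × two z-phases.
Half-angle: c=0.495575, s=0.868565. N=√(2·2·1·6)=4.898979
k: max(0,(-1)−(0))=0 … min(2+(-1),2−(0))=1
  k=0: (−1)^1·4.8990/(2)·0.4956^3·0.8686^1 = -0.258944
  k=1: (−1)^2·4.8990/(2)·0.4956^1·0.8686^3 = +0.795412
d^2_{0,-1}(2.1046) = -0.258944 +0.795412 = +0.536468
|D^2_{0,-1}|² = |d^2_{0,-1}(β)|² = (+0.536468)² = 0.287798 (the z-rotation phases have unit modulus)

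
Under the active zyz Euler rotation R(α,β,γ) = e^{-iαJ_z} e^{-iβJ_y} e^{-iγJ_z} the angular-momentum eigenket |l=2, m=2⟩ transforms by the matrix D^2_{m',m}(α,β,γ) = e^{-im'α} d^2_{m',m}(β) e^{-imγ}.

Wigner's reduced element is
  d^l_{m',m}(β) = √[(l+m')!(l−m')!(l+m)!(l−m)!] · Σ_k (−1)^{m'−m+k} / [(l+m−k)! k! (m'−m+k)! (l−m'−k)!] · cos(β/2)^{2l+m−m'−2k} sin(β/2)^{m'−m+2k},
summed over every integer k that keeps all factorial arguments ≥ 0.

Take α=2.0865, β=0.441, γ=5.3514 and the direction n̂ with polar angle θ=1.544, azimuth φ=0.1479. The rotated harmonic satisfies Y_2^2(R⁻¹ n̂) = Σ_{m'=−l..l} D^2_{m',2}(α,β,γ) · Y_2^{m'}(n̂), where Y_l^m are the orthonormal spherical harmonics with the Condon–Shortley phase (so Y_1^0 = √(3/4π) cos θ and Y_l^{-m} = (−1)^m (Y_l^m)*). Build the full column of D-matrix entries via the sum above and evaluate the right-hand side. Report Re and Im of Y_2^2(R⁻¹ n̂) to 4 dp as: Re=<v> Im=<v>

Re=-0.1478 Im=-0.3499

Need the full column D^2_{m',2} for m'=−2..2 at α=2.0865, β=0.441, γ=5.3514.
cos(β/2)=0.975788, sin(β/2)=0.218718
d^2_{-2,2}: single k=4 term ⇒ +0.002288;  D = +0.002219-0.000559i
d^2_{-1,2}: single k=3 term ⇒ +0.020419;  D = -0.014101-0.014768i
d^2_{0,2}: single k=2 term ⇒ +0.111572;  D = -0.032201+0.106824i
d^2_{1,2}: single k=1 term ⇒ +0.406425;  D = +0.396368-0.089855i
d^2_{2,2}: single k=0 term ⇒ +0.906614;  D = -0.610403-0.670341i
Y_2^{m'}(θ=1.544,φ=0.1479) and Σ D·Y over m':
  (+0.0022-0.0006i)·(+0.3692-0.1125i)  (-0.0141-0.0148i)·(+0.0205-0.0030i)  (-0.0322+0.1068i)·(-0.3147+0.0000i)  (+0.3964-0.0899i)·(-0.0205-0.0030i)  (-0.6104-0.6703i)·(+0.3692+0.1125i)
Y_2^2(R⁻¹ n̂) = -0.147783-0.349898i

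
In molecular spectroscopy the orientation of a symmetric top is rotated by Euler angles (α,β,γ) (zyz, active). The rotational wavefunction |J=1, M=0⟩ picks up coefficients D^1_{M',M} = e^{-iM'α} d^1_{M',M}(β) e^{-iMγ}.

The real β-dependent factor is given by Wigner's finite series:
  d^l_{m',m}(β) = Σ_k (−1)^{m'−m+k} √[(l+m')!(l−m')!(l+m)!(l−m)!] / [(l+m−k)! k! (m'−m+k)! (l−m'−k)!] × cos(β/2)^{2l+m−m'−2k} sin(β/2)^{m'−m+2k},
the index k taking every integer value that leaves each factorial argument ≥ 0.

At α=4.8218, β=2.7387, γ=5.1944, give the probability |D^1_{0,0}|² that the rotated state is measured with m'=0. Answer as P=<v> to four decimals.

D^1_{0,0}(4.8218,2.7387,5.1944) = e^{-i·0·4.8218}·d^1_{0,0}(2.7387)·e^{-i·0·5.1944}. Compute d first:
With c≡cos(β/2)=0.200087 and s≡sin(β/2)=0.979778, N=[1·1·1·1]^{1/2}=1.000000
k: max(0,(0)−(0))=0 … min(1+(0),1−(0))=1
  k=0: (−1)^0·1.0000/(1)·0.2001^2·0.9798^0 = +0.040035
  k=1: (−1)^1·1.0000/(1)·0.2001^0·0.9798^2 = -0.959965
d^1_{0,0}(2.7387) = +0.040035 -0.959965 = -0.919931
|D^1_{0,0}|² = |d^1_{0,0}(β)|² = (-0.919931)² = 0.846272 (the z-rotation phases have unit modulus)

P=0.8463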